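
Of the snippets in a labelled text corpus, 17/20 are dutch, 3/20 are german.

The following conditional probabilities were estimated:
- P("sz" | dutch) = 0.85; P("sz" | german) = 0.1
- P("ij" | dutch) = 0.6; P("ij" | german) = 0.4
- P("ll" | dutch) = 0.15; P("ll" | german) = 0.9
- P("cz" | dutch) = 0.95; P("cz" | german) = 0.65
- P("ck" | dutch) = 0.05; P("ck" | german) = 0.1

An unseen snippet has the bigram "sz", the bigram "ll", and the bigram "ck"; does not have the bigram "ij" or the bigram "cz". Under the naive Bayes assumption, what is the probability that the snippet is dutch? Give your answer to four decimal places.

dutch: 0.85 × 0.85 × (1−0.6) × 0.15 × (1−0.95) × 0.05 = 0.000108375
german: 0.15 × 0.1 × (1−0.4) × 0.9 × (1−0.65) × 0.1 = 0.0002835
P(dutch | x) = 0.000108375 / 0.000391875 ≈ 0.2766

0.2766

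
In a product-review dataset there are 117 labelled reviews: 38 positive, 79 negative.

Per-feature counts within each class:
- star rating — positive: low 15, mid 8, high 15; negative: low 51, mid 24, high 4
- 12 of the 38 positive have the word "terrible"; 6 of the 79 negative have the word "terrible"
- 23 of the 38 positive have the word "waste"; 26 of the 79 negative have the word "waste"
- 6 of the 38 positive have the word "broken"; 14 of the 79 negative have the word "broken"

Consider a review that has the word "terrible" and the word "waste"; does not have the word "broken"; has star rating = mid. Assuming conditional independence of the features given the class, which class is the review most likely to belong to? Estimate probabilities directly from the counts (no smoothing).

positive

positive: (38/117) × (8/38) × (12/38) × (23/38) × (32/38) ≈ 0.0110056
negative: (79/117) × (24/79) × (6/79) × (26/79) × (65/79) ≈ 0.00421873
Highest score → positive.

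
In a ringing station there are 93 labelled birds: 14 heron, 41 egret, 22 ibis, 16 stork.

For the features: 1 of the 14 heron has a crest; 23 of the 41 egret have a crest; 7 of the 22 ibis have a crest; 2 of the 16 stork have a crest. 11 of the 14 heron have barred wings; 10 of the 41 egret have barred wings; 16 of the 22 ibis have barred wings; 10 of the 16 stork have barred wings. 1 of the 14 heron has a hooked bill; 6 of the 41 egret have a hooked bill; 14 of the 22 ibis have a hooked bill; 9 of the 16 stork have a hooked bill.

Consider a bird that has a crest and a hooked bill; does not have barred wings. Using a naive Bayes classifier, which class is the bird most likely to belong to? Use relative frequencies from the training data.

heron: (14/93) × (1/14) × (3/14) × (1/14) ≈ 0.000164582
egret: (41/93) × (23/41) × (31/41) × (6/41) ≈ 0.0273647
ibis: (22/93) × (7/22) × (6/22) × (14/22) ≈ 0.0130632
stork: (16/93) × (2/16) × (6/16) × (9/16) ≈ 0.00453629
Highest score → egret.

egret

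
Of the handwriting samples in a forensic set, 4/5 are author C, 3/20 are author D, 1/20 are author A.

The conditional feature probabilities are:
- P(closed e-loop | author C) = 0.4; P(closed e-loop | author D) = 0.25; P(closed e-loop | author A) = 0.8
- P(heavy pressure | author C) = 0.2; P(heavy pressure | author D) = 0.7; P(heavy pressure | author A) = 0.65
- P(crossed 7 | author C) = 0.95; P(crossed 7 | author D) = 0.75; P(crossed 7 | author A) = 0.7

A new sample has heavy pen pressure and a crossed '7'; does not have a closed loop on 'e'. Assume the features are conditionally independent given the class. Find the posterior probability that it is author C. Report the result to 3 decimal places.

author C: 0.8 × (1−0.4) × 0.2 × 0.95 = 0.0912
author D: 0.15 × (1−0.25) × 0.7 × 0.75 = 0.0590625
author A: 0.05 × (1−0.8) × 0.65 × 0.7 = 0.00455
P(author C | x) = 0.0912 / 0.1548125 ≈ 0.589

0.589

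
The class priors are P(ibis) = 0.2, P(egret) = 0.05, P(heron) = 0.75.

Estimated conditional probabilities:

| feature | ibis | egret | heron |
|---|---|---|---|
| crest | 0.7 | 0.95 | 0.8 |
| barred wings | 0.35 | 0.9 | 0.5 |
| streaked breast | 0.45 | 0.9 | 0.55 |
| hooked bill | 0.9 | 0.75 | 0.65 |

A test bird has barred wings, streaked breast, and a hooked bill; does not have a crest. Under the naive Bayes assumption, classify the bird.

ibis: 0.2 × (1−0.7) × 0.35 × 0.45 × 0.9 = 0.008505
egret: 0.05 × (1−0.95) × 0.9 × 0.9 × 0.75 = 0.00151875
heron: 0.75 × (1−0.8) × 0.5 × 0.55 × 0.65 = 0.0268125
Highest score → heron.

heron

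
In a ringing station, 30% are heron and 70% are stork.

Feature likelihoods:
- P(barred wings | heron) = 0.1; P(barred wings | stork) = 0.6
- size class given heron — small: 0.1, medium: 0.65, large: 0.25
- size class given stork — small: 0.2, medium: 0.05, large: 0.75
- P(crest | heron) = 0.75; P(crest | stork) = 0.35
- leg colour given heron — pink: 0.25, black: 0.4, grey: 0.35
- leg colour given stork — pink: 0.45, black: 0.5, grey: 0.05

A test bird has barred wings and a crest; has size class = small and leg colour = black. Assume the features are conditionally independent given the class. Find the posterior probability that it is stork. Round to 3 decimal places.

0.942

heron: 0.3 × 0.1 × 0.1 × 0.75 × 0.4 = 0.0009
stork: 0.7 × 0.6 × 0.2 × 0.35 × 0.5 = 0.0147
P(stork | x) = 0.0147 / 0.0156 ≈ 0.942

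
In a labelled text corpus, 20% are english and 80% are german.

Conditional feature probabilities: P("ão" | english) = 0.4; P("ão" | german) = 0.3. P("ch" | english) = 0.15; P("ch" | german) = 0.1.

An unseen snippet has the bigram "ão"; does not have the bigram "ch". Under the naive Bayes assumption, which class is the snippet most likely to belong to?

english: 0.2 × 0.4 × (1−0.15) = 0.068
german: 0.8 × 0.3 × (1−0.1) = 0.216
Highest score → german.

german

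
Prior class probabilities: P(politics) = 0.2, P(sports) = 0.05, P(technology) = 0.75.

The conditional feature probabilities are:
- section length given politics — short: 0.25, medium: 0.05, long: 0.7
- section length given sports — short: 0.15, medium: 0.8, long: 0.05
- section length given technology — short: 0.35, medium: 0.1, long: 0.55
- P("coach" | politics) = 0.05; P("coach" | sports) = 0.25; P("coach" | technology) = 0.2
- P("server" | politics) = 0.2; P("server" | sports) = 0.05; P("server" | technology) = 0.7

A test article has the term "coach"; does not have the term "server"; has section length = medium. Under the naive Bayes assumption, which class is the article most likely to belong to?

politics: 0.2 × 0.05 × 0.05 × (1−0.2) = 0.0004
sports: 0.05 × 0.8 × 0.25 × (1−0.05) = 0.0095
technology: 0.75 × 0.1 × 0.2 × (1−0.7) = 0.0045
Highest score → sports.

sports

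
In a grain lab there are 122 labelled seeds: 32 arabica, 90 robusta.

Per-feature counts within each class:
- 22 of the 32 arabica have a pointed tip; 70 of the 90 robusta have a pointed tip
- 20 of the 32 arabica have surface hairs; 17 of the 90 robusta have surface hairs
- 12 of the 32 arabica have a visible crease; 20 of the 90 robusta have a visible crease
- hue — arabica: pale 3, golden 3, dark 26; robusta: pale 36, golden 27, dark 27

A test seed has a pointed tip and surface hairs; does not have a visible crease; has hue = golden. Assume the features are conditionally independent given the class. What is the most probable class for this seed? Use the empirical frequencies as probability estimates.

arabica: (32/122) × (22/32) × (20/32) × (20/32) × (3/32) ≈ 0.0066038
robusta: (90/122) × (70/90) × (17/90) × (70/90) × (27/90) ≈ 0.0252884
Highest score → robusta.

robusta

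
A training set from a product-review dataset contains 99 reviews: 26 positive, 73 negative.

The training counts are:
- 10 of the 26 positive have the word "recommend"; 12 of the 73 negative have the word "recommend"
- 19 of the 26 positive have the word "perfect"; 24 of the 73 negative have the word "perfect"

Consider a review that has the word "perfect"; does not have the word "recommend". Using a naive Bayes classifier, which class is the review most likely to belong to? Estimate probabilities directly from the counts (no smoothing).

positive: (26/99) × (16/26) × (19/26) ≈ 0.118104
negative: (73/99) × (61/73) × (24/73) ≈ 0.202574
Highest score → negative.

negative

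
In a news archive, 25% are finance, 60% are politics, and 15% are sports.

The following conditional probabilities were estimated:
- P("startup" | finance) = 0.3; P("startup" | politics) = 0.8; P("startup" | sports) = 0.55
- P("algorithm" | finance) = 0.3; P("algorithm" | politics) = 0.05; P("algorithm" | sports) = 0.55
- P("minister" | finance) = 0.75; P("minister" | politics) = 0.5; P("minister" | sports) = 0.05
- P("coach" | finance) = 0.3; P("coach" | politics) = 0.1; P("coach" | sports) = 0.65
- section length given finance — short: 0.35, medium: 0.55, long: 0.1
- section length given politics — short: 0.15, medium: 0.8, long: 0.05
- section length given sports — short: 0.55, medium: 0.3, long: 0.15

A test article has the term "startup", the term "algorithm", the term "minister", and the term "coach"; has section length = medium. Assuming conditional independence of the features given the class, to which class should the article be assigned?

finance: 0.25 × 0.3 × 0.3 × 0.75 × 0.3 × 0.55 = 0.002784375
politics: 0.6 × 0.8 × 0.05 × 0.5 × 0.1 × 0.8 = 0.00096
sports: 0.15 × 0.55 × 0.55 × 0.05 × 0.65 × 0.3 = 0.00044240625
Highest score → finance.

finance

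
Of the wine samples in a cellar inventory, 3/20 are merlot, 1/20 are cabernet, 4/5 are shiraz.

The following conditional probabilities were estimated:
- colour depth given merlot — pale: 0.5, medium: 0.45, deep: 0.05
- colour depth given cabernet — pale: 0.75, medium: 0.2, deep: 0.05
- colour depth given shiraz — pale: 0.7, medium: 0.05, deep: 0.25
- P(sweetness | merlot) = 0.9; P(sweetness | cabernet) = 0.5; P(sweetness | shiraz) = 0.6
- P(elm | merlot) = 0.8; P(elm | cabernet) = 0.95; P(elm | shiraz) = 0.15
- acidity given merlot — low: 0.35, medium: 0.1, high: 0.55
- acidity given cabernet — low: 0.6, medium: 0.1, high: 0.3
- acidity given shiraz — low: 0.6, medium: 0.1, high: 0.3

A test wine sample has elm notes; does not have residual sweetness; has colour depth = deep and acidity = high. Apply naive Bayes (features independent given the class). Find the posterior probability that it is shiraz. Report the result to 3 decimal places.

0.840

merlot: 0.15 × 0.05 × (1−0.9) × 0.8 × 0.55 = 0.00033
cabernet: 0.05 × 0.05 × (1−0.5) × 0.95 × 0.3 = 0.00035625
shiraz: 0.8 × 0.25 × (1−0.6) × 0.15 × 0.3 = 0.0036
P(shiraz | x) = 0.0036 / 0.00428625 ≈ 0.840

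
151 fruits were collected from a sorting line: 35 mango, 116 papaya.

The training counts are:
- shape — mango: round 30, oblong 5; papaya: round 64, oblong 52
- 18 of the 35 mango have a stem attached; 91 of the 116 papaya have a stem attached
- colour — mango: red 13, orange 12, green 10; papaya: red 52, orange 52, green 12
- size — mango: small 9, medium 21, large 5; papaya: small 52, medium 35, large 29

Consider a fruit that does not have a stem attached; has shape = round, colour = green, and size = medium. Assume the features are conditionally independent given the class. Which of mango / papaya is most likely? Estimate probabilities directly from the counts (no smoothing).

mango

mango: (35/151) × (30/35) × (17/35) × (10/35) × (21/35) ≈ 0.0165428
papaya: (116/151) × (64/116) × (25/116) × (12/116) × (35/116) ≈ 0.00285114
Highest score → mango.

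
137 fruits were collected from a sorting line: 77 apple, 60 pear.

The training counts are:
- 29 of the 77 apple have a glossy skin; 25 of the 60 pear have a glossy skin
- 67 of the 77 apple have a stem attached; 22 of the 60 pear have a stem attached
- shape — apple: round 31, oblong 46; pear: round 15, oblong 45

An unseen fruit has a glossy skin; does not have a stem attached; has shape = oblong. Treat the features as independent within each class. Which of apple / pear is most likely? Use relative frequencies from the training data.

apple: (77/137) × (29/77) × (10/77) × (46/77) ≈ 0.016423
pear: (60/137) × (25/60) × (38/60) × (45/60) ≈ 0.0866788
Highest score → pear.

pear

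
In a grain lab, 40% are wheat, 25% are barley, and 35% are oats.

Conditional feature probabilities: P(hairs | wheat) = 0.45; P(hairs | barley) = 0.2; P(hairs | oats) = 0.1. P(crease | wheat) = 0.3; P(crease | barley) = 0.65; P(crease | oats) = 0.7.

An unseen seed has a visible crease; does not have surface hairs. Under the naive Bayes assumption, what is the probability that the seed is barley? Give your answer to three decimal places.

wheat: 0.4 × (1−0.45) × 0.3 = 0.066
barley: 0.25 × (1−0.2) × 0.65 = 0.13
oats: 0.35 × (1−0.1) × 0.7 = 0.2205
P(barley | x) = 0.13 / 0.4165 ≈ 0.312

0.312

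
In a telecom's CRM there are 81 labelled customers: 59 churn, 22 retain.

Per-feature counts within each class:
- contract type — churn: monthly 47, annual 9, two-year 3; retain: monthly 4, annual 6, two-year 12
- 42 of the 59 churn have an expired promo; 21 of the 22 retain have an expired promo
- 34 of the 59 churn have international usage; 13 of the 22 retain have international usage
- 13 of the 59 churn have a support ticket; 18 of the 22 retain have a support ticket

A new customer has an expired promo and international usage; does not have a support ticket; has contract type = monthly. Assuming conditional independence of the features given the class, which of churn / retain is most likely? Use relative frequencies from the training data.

churn

churn: (59/81) × (47/59) × (42/59) × (34/59) × (46/59) ≈ 0.185585
retain: (22/81) × (4/22) × (21/22) × (13/22) × (4/22) ≈ 0.00506442
Highest score → churn.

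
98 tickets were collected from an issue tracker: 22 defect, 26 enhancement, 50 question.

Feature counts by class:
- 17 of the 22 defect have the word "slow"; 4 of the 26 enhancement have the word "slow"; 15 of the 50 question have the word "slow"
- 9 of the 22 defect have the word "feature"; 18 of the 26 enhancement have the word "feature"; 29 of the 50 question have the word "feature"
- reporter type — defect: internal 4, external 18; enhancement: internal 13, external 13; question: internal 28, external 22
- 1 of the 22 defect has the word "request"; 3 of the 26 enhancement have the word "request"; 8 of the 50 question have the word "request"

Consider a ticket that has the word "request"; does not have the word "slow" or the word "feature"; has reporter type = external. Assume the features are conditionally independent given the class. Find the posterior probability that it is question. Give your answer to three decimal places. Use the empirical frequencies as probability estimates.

defect: (22/98) × (5/22) × (13/22) × (18/22) × (1/22) ≈ 0.00112122
enhancement: (26/98) × (22/26) × (8/26) × (13/26) × (3/26) ≈ 0.00398503
question: (50/98) × (35/50) × (21/50) × (22/50) × (8/50) = 0.01056
P(question | x) = 0.01056 / 0.01566625 ≈ 0.674

0.674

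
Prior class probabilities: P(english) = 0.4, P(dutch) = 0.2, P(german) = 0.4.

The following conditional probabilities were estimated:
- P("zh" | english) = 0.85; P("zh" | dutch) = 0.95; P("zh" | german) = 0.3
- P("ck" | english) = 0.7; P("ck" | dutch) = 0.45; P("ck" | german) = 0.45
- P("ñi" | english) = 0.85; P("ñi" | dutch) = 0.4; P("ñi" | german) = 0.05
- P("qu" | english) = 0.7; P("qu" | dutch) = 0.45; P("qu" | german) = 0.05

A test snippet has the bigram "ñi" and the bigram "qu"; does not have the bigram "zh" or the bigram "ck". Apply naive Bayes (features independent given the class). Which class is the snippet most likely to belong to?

english

english: 0.4 × (1−0.85) × (1−0.7) × 0.85 × 0.7 = 0.01071
dutch: 0.2 × (1−0.95) × (1−0.45) × 0.4 × 0.45 = 0.00099
german: 0.4 × (1−0.3) × (1−0.45) × 0.05 × 0.05 = 0.000385
Highest score → english.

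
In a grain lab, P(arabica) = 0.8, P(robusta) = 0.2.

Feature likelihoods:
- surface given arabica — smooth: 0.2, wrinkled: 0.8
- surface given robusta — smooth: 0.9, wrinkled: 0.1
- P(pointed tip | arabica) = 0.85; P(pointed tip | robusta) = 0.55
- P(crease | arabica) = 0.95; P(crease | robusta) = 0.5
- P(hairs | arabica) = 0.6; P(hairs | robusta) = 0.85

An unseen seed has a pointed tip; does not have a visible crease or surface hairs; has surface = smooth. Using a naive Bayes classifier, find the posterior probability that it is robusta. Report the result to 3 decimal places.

arabica: 0.8 × 0.2 × 0.85 × (1−0.95) × (1−0.6) = 0.00272
robusta: 0.2 × 0.9 × 0.55 × (1−0.5) × (1−0.85) = 0.007425
P(robusta | x) = 0.007425 / 0.010145 ≈ 0.732

0.732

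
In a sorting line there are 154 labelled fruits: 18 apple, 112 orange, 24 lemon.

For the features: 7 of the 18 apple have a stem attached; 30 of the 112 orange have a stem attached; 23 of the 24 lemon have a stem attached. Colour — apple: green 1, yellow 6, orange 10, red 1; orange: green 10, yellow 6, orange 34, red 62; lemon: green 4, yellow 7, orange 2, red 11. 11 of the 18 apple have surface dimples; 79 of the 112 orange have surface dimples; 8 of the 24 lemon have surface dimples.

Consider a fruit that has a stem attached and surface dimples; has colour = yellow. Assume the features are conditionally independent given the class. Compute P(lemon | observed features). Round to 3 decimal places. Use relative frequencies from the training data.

0.466

apple: (18/154) × (7/18) × (6/18) × (11/18) ≈ 0.00925926
orange: (112/154) × (30/112) × (6/112) × (79/112) ≈ 0.0073611
lemon: (24/154) × (23/24) × (7/24) × (8/24) ≈ 0.0145202
P(lemon | x) = 0.0145202 / 0.03114056 ≈ 0.466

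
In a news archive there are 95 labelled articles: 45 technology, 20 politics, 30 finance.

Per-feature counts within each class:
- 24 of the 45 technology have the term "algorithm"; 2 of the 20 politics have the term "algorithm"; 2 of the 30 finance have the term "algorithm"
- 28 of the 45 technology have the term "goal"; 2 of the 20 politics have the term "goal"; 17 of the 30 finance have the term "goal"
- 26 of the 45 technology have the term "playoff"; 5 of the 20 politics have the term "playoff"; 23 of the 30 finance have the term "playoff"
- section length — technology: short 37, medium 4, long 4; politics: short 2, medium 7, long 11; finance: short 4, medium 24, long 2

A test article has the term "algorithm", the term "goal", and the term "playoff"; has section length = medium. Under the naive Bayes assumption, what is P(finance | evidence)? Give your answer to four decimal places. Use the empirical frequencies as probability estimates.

technology: (45/95) × (24/45) × (28/45) × (26/45) × (4/45) ≈ 0.00807312
politics: (20/95) × (2/20) × (2/20) × (5/20) × (7/20) ≈ 0.000184211
finance: (30/95) × (2/30) × (17/30) × (23/30) × (24/30) ≈ 0.00731696
P(finance | x) = 0.00731696 / 0.015574291 ≈ 0.4698

0.4698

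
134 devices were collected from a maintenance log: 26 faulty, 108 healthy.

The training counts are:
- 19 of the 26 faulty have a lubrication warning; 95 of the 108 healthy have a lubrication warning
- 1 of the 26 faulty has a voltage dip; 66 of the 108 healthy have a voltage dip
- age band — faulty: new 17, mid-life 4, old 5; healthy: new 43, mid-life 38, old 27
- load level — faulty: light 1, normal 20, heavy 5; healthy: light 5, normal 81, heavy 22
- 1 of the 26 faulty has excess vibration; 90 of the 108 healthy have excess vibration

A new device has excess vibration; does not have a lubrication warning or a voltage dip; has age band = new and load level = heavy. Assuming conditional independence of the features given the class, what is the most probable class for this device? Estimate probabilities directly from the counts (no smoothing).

healthy

faulty: (26/134) × (7/26) × (25/26) × (17/26) × (5/26) × (1/26) ≈ 0.000242917
healthy: (108/134) × (13/108) × (42/108) × (43/108) × (22/108) × (90/108) ≈ 0.00254992
Highest score → healthy.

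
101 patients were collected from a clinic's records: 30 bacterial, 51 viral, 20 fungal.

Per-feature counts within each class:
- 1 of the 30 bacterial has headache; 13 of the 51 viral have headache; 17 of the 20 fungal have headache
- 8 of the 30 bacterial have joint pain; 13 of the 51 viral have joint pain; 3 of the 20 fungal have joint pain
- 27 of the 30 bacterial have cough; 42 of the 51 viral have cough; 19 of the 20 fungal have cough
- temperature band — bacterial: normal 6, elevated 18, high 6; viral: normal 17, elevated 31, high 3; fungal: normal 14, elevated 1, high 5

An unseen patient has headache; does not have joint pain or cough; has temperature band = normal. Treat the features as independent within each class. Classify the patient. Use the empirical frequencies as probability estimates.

viral

bacterial: (30/101) × (1/30) × (22/30) × (3/30) × (6/30) ≈ 0.000145215
viral: (51/101) × (13/51) × (38/51) × (9/51) × (17/51) ≈ 0.00564139
fungal: (20/101) × (17/20) × (17/20) × (1/20) × (14/20) ≈ 0.00500743
Highest score → viral.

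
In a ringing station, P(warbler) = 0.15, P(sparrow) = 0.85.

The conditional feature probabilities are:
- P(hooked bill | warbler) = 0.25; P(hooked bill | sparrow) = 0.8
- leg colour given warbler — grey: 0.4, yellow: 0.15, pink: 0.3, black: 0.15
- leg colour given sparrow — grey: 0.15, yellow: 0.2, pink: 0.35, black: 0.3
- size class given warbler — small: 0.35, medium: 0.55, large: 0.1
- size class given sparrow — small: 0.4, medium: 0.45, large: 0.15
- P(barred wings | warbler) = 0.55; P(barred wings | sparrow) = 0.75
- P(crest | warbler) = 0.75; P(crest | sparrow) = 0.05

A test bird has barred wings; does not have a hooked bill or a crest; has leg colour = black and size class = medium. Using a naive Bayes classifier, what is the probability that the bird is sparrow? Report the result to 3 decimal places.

warbler: 0.15 × (1−0.25) × 0.15 × 0.55 × 0.55 × (1−0.75) = 0.001276171875
sparrow: 0.85 × (1−0.8) × 0.3 × 0.45 × 0.75 × (1−0.05) = 0.016351875
P(sparrow | x) = 0.016351875 / 0.017628046875 ≈ 0.928

0.928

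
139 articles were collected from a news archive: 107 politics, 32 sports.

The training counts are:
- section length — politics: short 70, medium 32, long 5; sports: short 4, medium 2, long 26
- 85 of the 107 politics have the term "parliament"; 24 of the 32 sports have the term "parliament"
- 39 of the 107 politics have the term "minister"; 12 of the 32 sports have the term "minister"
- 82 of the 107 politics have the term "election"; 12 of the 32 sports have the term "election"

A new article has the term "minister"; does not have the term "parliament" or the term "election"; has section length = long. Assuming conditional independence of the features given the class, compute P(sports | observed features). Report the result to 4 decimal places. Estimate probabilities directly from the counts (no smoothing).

0.9457

politics: (107/139) × (5/107) × (22/107) × (39/107) × (25/107) ≈ 0.000629841
sports: (32/139) × (26/32) × (8/32) × (12/32) × (20/32) ≈ 0.01096
P(sports | x) = 0.01096 / 0.011589841 ≈ 0.9457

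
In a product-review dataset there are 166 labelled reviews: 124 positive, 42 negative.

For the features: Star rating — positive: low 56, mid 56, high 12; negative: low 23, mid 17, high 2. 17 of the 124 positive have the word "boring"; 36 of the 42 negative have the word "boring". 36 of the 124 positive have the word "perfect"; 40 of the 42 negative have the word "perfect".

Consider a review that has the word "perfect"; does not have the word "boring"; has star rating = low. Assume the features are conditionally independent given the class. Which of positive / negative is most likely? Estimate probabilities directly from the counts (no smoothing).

positive

positive: (124/166) × (56/124) × (107/124) × (36/124) ≈ 0.0845129
negative: (42/166) × (23/42) × (6/42) × (40/42) ≈ 0.0188509
Highest score → positive.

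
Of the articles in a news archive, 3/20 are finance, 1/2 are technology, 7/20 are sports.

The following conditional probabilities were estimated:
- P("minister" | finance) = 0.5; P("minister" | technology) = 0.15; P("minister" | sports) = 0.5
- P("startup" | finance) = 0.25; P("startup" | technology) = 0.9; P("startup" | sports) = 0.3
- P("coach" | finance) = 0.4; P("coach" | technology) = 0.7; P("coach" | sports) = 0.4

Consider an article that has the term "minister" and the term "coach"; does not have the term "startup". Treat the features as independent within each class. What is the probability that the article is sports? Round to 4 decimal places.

finance: 0.15 × 0.5 × (1−0.25) × 0.4 = 0.0225
technology: 0.5 × 0.15 × (1−0.9) × 0.7 = 0.00525
sports: 0.35 × 0.5 × (1−0.3) × 0.4 = 0.049
P(sports | x) = 0.049 / 0.07675 ≈ 0.6384

0.6384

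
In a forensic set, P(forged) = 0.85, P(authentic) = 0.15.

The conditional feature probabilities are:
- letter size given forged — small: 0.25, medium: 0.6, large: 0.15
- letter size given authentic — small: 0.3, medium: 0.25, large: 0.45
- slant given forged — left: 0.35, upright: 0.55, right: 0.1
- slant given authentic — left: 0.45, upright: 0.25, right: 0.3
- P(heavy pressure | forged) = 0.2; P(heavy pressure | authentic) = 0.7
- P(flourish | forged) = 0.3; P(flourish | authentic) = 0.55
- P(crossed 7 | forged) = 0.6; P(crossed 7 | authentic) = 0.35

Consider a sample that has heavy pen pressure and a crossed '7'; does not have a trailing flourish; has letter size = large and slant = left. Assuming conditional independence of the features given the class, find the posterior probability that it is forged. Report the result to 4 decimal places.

forged: 0.85 × 0.15 × 0.35 × 0.2 × (1−0.3) × 0.6 = 0.0037485
authentic: 0.15 × 0.45 × 0.45 × 0.7 × (1−0.55) × 0.35 = 0.00334884375
P(forged | x) = 0.0037485 / 0.00709734375 ≈ 0.5282

0.5282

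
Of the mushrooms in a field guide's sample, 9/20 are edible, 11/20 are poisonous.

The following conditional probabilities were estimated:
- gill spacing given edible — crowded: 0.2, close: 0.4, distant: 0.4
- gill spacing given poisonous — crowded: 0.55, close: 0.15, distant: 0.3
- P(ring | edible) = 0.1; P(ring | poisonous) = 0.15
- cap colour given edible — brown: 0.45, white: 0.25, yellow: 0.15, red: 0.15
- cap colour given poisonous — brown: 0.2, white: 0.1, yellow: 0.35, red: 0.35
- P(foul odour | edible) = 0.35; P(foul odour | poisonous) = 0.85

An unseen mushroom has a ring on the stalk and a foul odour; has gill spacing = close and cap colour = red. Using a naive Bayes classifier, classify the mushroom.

poisonous

edible: 0.45 × 0.4 × 0.1 × 0.15 × 0.35 = 0.000945
poisonous: 0.55 × 0.15 × 0.15 × 0.35 × 0.85 = 0.0036815625
Highest score → poisonous.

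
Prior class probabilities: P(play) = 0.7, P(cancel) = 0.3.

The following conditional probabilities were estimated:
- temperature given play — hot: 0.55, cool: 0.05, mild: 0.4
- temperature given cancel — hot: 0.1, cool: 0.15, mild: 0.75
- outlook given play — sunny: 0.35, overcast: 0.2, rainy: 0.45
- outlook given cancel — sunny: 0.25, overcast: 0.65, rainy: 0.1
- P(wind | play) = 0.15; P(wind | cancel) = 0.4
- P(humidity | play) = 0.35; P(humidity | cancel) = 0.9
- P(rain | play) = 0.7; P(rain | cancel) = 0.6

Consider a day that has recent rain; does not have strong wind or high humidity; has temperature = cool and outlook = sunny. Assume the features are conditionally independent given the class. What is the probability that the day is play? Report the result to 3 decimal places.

play: 0.7 × 0.05 × 0.35 × (1−0.15) × (1−0.35) × 0.7 = 0.0047376875
cancel: 0.3 × 0.15 × 0.25 × (1−0.4) × (1−0.9) × 0.6 = 0.000405
P(play | x) = 0.0047376875 / 0.0051426875 ≈ 0.921

0.921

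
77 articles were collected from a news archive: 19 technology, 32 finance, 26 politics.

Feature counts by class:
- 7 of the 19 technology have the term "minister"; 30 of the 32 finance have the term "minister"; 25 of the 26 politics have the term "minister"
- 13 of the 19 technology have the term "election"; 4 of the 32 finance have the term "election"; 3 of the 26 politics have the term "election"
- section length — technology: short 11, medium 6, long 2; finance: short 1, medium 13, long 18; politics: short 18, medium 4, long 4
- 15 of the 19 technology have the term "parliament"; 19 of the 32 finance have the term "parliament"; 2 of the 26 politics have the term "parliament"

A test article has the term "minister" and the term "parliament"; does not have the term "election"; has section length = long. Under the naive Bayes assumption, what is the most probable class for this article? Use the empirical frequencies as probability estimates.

technology: (19/77) × (7/19) × (6/19) × (2/19) × (15/19) ≈ 0.00238572
finance: (32/77) × (30/32) × (28/32) × (18/32) × (19/32) ≈ 0.113858
politics: (26/77) × (25/26) × (23/26) × (4/26) × (2/26) ≈ 0.00339897
Highest score → finance.

finance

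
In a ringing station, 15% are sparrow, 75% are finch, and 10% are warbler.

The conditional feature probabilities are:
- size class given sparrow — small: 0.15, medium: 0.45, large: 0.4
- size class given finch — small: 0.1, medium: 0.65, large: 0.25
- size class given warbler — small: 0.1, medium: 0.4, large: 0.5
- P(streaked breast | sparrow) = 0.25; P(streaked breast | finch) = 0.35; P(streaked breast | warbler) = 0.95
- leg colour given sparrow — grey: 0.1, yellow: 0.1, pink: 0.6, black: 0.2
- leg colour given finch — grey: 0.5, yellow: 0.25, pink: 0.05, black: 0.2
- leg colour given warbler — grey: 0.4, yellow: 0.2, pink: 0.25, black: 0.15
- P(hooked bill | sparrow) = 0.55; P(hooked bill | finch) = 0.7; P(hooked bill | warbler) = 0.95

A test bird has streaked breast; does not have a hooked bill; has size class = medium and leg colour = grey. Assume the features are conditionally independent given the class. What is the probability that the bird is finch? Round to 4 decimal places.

sparrow: 0.15 × 0.45 × 0.25 × 0.1 × (1−0.55) = 0.000759375
finch: 0.75 × 0.65 × 0.35 × 0.5 × (1−0.7) = 0.02559375
warbler: 0.1 × 0.4 × 0.95 × 0.4 × (1−0.95) = 0.00076
P(finch | x) = 0.02559375 / 0.027113125 ≈ 0.9440

0.9440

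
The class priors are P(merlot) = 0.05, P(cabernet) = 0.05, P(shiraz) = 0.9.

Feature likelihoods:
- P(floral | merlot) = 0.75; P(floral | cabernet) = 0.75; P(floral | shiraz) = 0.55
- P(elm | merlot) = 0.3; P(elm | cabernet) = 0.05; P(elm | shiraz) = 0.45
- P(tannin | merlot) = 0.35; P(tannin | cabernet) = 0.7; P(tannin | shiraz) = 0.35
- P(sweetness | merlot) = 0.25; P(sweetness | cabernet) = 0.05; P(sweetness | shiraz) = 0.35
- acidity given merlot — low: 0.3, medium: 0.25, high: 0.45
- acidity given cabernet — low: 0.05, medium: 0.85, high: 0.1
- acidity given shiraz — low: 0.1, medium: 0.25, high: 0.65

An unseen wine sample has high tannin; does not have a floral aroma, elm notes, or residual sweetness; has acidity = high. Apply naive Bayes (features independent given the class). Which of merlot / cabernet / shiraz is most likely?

shiraz

merlot: 0.05 × (1−0.75) × (1−0.3) × 0.35 × (1−0.25) × 0.45 = 0.00103359375
cabernet: 0.05 × (1−0.75) × (1−0.05) × 0.7 × (1−0.05) × 0.1 = 0.0007896875
shiraz: 0.9 × (1−0.55) × (1−0.45) × 0.35 × (1−0.35) × 0.65 = 0.03293915625
Highest score → shiraz.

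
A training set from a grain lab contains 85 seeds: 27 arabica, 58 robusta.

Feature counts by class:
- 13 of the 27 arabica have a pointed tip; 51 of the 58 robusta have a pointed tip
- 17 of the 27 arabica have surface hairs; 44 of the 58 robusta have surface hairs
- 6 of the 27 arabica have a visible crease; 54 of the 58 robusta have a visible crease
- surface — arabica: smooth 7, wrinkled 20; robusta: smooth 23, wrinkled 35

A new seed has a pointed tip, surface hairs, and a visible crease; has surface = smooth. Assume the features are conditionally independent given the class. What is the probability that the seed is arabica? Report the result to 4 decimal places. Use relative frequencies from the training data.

0.0320

arabica: (27/85) × (13/27) × (17/27) × (6/27) × (7/27) ≈ 0.00554793
robusta: (58/85) × (51/58) × (44/58) × (54/58) × (23/58) ≈ 0.168051
P(arabica | x) = 0.00554793 / 0.17359893 ≈ 0.0320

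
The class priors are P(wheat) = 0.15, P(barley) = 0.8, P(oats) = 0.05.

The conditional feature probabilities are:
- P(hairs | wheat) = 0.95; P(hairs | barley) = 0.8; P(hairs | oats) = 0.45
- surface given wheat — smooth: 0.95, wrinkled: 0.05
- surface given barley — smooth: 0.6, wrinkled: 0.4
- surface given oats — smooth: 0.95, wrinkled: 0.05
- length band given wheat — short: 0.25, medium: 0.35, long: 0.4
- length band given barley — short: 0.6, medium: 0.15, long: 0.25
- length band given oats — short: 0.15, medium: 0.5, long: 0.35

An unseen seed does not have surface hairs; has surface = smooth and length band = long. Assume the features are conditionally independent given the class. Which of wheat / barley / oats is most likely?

barley

wheat: 0.15 × (1−0.95) × 0.95 × 0.4 = 0.00285
barley: 0.8 × (1−0.8) × 0.6 × 0.25 = 0.024
oats: 0.05 × (1−0.45) × 0.95 × 0.35 = 0.00914375
Highest score → barley.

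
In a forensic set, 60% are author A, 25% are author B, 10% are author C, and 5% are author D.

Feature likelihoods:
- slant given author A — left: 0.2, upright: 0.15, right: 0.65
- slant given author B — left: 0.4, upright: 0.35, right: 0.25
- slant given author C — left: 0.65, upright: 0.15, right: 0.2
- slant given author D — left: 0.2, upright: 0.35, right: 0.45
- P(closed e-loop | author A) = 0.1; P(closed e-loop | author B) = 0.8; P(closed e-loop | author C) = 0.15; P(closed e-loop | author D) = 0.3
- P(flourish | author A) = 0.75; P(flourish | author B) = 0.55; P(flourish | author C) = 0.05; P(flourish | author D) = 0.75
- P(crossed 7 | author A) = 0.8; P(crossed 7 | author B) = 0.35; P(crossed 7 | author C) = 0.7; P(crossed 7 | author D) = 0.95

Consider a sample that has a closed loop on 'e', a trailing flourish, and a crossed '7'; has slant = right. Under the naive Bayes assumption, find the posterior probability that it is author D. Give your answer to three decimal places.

0.127

author A: 0.6 × 0.65 × 0.1 × 0.75 × 0.8 = 0.0234
author B: 0.25 × 0.25 × 0.8 × 0.55 × 0.35 = 0.009625
author C: 0.1 × 0.2 × 0.15 × 0.05 × 0.7 = 0.000105
author D: 0.05 × 0.45 × 0.3 × 0.75 × 0.95 = 0.004809375
P(author D | x) = 0.004809375 / 0.037939375 ≈ 0.127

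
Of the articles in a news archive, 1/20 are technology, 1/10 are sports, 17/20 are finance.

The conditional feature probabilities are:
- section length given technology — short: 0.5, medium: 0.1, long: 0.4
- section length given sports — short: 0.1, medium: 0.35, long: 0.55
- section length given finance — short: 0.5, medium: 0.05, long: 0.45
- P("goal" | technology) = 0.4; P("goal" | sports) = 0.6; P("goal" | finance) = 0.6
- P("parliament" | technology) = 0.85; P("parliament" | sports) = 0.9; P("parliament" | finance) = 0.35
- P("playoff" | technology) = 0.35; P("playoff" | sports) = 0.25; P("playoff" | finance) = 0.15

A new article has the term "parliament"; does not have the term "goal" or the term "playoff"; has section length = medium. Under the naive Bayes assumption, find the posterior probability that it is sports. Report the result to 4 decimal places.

technology: 0.05 × 0.1 × (1−0.4) × 0.85 × (1−0.35) = 0.0016575
sports: 0.1 × 0.35 × (1−0.6) × 0.9 × (1−0.25) = 0.00945
finance: 0.85 × 0.05 × (1−0.6) × 0.35 × (1−0.15) = 0.0050575
P(sports | x) = 0.00945 / 0.016165 ≈ 0.5846

0.5846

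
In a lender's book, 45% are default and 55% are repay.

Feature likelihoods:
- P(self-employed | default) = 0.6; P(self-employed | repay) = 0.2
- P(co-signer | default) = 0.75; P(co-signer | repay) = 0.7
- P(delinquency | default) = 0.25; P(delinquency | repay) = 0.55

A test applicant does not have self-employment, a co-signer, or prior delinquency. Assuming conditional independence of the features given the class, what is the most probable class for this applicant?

default: 0.45 × (1−0.6) × (1−0.75) × (1−0.25) = 0.03375
repay: 0.55 × (1−0.2) × (1−0.7) × (1−0.55) = 0.0594
Highest score → repay.

repay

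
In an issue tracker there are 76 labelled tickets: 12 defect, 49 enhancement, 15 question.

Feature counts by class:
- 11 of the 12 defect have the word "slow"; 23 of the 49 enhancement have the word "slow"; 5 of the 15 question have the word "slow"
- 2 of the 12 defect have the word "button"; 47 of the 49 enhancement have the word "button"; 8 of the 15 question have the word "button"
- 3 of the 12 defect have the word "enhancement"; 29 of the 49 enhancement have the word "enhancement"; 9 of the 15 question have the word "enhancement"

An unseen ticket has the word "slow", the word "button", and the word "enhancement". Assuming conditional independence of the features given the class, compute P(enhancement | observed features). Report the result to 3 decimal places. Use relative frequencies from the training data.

defect: (12/76) × (11/12) × (2/12) × (3/12) ≈ 0.0060307
enhancement: (49/76) × (23/49) × (47/49) × (29/49) ≈ 0.171798
question: (15/76) × (5/15) × (8/15) × (9/15) ≈ 0.0210526
P(enhancement | x) = 0.171798 / 0.1988813 ≈ 0.864

0.864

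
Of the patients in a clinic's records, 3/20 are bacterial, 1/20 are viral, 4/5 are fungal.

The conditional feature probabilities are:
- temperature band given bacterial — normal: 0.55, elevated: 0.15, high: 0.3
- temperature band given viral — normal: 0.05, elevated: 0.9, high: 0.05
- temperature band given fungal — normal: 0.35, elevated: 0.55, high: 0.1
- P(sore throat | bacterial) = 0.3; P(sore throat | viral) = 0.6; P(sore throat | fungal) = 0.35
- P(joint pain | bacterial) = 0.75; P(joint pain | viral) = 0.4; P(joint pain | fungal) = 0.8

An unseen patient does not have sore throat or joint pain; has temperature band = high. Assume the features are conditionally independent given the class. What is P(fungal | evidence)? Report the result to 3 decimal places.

bacterial: 0.15 × 0.3 × (1−0.3) × (1−0.75) = 0.007875
viral: 0.05 × 0.05 × (1−0.6) × (1−0.4) = 0.0006
fungal: 0.8 × 0.1 × (1−0.35) × (1−0.8) = 0.0104
P(fungal | x) = 0.0104 / 0.018875 ≈ 0.551

0.551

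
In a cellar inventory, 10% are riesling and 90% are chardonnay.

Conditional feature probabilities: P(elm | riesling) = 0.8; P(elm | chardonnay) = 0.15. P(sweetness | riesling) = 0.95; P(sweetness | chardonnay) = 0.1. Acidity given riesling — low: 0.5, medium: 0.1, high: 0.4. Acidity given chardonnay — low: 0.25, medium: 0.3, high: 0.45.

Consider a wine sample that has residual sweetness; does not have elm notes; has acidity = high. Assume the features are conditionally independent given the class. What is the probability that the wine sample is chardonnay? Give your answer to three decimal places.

riesling: 0.1 × (1−0.8) × 0.95 × 0.4 = 0.0076
chardonnay: 0.9 × (1−0.15) × 0.1 × 0.45 = 0.034425
P(chardonnay | x) = 0.034425 / 0.042025 ≈ 0.819

0.819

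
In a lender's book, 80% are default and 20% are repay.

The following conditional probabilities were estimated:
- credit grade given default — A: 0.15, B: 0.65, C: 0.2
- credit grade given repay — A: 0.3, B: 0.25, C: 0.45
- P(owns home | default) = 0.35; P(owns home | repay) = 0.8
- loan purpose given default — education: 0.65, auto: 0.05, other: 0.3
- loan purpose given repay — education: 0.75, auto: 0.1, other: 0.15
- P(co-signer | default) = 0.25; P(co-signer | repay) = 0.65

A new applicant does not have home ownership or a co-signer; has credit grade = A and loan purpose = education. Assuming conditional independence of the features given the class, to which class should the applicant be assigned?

default: 0.8 × 0.15 × (1−0.35) × 0.65 × (1−0.25) = 0.038025
repay: 0.2 × 0.3 × (1−0.8) × 0.75 × (1−0.65) = 0.00315
Highest score → default.

default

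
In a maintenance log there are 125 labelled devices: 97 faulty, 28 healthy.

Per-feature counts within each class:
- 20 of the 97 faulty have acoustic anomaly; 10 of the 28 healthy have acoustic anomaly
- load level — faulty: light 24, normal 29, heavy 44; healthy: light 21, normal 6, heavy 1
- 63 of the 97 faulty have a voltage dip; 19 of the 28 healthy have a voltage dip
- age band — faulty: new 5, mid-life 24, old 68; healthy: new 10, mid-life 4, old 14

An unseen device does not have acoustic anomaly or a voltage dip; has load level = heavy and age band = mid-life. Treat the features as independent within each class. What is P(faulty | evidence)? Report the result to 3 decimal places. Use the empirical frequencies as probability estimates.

faulty: (97/125) × (77/97) × (44/97) × (34/97) × (24/97) ≈ 0.0242331
healthy: (28/125) × (18/28) × (1/28) × (9/28) × (4/28) ≈ 0.000236152
P(faulty | x) = 0.0242331 / 0.024469252 ≈ 0.990

0.990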